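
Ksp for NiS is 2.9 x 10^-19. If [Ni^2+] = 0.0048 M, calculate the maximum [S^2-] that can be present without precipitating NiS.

[S^2-] = 6.0 × 10^-17 M

NiS(s) <=> Ni^2+ + S^2-
Ksp = [Ni^2+][S^2-]
Precipitation begins when Q = Ksp. With [Ni^2+] = 0.0048 M:
2.9 x 10^-19 = (0.0048) × [S^2-]
[S^2-] = (2.9 x 10^-19 / 4.8 × 10^-3) = 6.0 × 10^-17 M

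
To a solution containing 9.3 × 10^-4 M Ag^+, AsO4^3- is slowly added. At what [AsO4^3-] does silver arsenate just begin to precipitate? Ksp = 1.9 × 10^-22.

Ag3AsO4(s) ⇌ 3 Ag^+ + AsO4^3-
Ksp = [Ag^+]^3[AsO4^3-]
Precipitation begins when Q = Ksp. With [Ag^+] = 9.3 × 10^-4 M:
1.9 × 10^-22 = (9.3 × 10^-4)^3 × [AsO4^3-]
[AsO4^3-] = (1.9 × 10^-22 / 8.04 × 10^-10) = 2.4 x 10^-13 M

[AsO4^3-] = 2.4e-13 M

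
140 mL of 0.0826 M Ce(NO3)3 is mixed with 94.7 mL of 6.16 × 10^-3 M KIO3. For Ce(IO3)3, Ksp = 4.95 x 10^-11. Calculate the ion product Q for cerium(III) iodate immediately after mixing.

7.57e-10

Total volume = 140 + 94.7 = 234.7 mL.
[Ce^3+] = 8.26 × 10^-2 × (140/234.7) = 4.927 x 10^-2 M
[IO3^-] = 6.16 × 10^-3 × (94.7/234.7) = 2.486 × 10^-3 M
Ce(IO3)3(s) <=> Ce^3+ + 3 IO3^-, so Q = [Ce^3+][IO3^-]^3
Q = (4.927 x 10^-2)(2.486 × 10^-3)^3 = 7.57 x 10^-10
Q > Ksp, so Ce(IO3)3 will precipitate.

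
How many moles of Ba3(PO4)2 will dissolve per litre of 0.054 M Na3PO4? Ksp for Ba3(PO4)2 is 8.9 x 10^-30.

4.8 x 10^-10 M

Ba3(PO4)2(s) ⇌ 3 Ba^2+ + 2 PO4^3-
Ksp = [Ba^2+]^3[PO4^3-]^2
If s mol/L dissolves here, [Ba^2+] = 3s, [PO4^3-] = 0.054 + 2s ≈ 0.054 (Ksp is small, so little additional dissolves).
Ksp ≈ (3s)^3 × (0.054)^2
s = 4.8 x 10^-10 M
Check: 2s = 9.7 x 10^-10 ≪ 0.054, so the approximation is valid.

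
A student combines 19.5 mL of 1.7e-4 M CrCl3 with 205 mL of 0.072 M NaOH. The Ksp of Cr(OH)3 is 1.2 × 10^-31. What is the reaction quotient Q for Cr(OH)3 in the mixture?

Total volume = 19.5 + 205 = 224.5 mL.
[Cr^3+] = 1.7 × 10^-4 × (19.5/224.5) = 1.48 × 10^-5 M
[OH^-] = 7.2 × 10^-2 × (205/224.5) = 6.57 × 10^-2 M
Cr(OH)3(s) ⇌ Cr^3+ + 3 OH^-, so Q = [Cr^3+][OH^-]^3
Q = (1.48 x 10^-5)(6.57 × 10^-2)^3 = 4.2 × 10^-9
Q > Ksp, so Cr(OH)3 will precipitate.

Q = 4.2e-9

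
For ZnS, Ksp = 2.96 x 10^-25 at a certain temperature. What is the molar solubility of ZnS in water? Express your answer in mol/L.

s ≈ 5.44 x 10^-13 M

ZnS(s) ⇌ Zn^2+(aq) + S^2-(aq)
Ksp = [Zn^2+][S^2-]
For each mole of ZnS that dissolves: [Zn^2+] = s, [S^2-] = s.
Ksp = s × s = s^2
s = (2.96 x 10^-25)^(1/2) = 5.44 x 10^-13 M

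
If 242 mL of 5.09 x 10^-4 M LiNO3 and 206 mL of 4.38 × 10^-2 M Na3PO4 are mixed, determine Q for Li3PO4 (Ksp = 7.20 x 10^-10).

Q ≈ 4.19 × 10^-13

Total volume = 242 + 206 = 448 mL.
[Li^+] = 5.09 x 10^-4 × (242/448) = 2.750 x 10^-4 M
[PO4^3-] = 4.38 x 10^-2 × (206/448) = 2.014 × 10^-2 M
Li3PO4(s) ⇌ 3 Li^+(aq) + PO4^3-(aq), so Q = [Li^+]^3[PO4^3-]
Q = (2.750 x 10^-4)^3(2.014 x 10^-2) = 4.19 × 10^-13
Q < Ksp, so no precipitate of Li3PO4 forms.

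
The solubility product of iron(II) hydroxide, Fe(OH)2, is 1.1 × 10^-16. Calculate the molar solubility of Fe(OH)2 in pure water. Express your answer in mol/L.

Fe(OH)2(s) ⇌ Fe^2+(aq) + 2 OH^-(aq)
Ksp = [Fe^2+][OH^-]^2
For each mole of Fe(OH)2 that dissolves: [Fe^2+] = s, [OH^-] = 2s.
Substituting: Ksp = s(2s)^2 = 4s^3
s = (1.1 × 10^-16 / 4)^(1/3) = 3.0 × 10^-6 M

s = 3.0 x 10^-6 M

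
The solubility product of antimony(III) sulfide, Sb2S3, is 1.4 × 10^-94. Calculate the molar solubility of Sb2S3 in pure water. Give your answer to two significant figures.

Sb2S3(s) ⇌ 2 Sb^3+ + 3 S^2-
Ksp = [Sb^3+]^2[S^2-]^3
Let s = molar solubility. Then [Sb^3+] = 2s and [S^2-] = 3s.
So Ksp = (2s)^2 × (3s)^3 = 108s^5
Solving, s = (1.4 × 10^-94/108)^(1/5) = 6.6 x 10^-20 M

s ≈ 6.6 × 10^-20 M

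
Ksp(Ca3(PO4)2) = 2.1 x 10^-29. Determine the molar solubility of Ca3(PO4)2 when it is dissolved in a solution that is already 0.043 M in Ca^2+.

s ≈ 2.6e-13 M

Ca3(PO4)2(s) ⇌ 3 Ca^2+(aq) + 2 PO4^3-(aq)
Ksp = [Ca^2+]^3[PO4^3-]^2
If s mol/L dissolves here, [Ca^2+] = 0.043 + 3s ≈ 0.043, [PO4^3-] = 2s (Ksp is small, so little additional dissolves).
Ksp ≈ (0.043)^3 × (2s)^2
s = 2.6 × 10^-13 M
Check: 3s = 7.7 × 10^-13 ≪ 0.043, so the approximation is valid.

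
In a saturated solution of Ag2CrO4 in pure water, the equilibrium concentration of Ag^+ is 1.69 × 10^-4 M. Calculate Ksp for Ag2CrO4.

Ag2CrO4(s) <=> 2 Ag^+ + CrO4^2-
Stoichiometry gives [CrO4^2-] = (1/2)[Ag^+] = 8.450 × 10^-5 M.
Ksp = [Ag^+]^2[CrO4^2-]
Ksp = (1.69 × 10^-4)^2 × 8.450 x 10^-5 = 2.41 × 10^-12

2.41e-12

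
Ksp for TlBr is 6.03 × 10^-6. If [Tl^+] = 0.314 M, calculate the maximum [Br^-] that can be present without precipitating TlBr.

TlBr(s) <=> Tl^+(aq) + Br^-(aq)
Ksp = [Tl^+][Br^-]
Precipitation begins when Q = Ksp. With [Tl^+] = 0.314 M:
6.03 × 10^-6 = (0.314) × [Br^-]
[Br^-] = (6.03 × 10^-6 / 3.14 × 10^-1) = 1.92 × 10^-5 M

[Br^-] = 1.92e-5 M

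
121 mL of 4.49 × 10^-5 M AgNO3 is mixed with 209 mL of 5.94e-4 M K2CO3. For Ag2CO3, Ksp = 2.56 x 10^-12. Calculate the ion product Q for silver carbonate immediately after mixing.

Total volume = 121 + 209 = 330 mL.
[Ag^+] = 4.49 × 10^-5 × (121/330) = 1.646 × 10^-5 M
[CO3^2-] = 5.94 × 10^-4 × (209/330) = 3.762 x 10^-4 M
Ag2CO3(s) ⇌ 2 Ag^+ + CO3^2-, so Q = [Ag^+]^2[CO3^2-]
Q = (1.646 × 10^-5)^2(3.762 × 10^-4) = 1.02 × 10^-13
Q < Ksp, so no precipitate of Ag2CO3 forms.

Q ≈ 1.02 × 10^-13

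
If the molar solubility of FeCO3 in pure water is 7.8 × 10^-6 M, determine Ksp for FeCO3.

6.1 × 10^-11

FeCO3(s) ⇌ Fe^2+ + CO3^2-
With molar solubility s: [Fe^2+] = s, [CO3^2-] = s.
Ksp = [Fe^2+][CO3^2-]
Ksp = (s)(s) = s^2
With s = 7.8 × 10^-6: Ksp = 6.1 × 10^-11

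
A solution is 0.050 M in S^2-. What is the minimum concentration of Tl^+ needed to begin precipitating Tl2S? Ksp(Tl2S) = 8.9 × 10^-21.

Tl2S(s) ⇌ 2 Tl^+(aq) + S^2-(aq)
Ksp = [Tl^+]^2[S^2-]
Precipitation begins when Q = Ksp. With [S^2-] = 0.050 M:
8.9 × 10^-21 = (0.050) × [Tl^+]^2
[Tl^+] = (8.9 × 10^-21 / 5.0 × 10^-2)^(1/2) = 4.2 x 10^-10 M

[Tl^+] ≈ 4.2e-10 M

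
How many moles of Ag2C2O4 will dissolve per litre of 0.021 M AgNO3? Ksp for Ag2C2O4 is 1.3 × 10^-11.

s = 2.9e-8 M

Ag2C2O4(s) <=> 2 Ag^+ + C2O4^2-
Ksp = [Ag^+]^2[C2O4^2-]
Let s = moles of Ag2C2O4 that dissolve per litre. [Ag^+] = 0.021 + 2s ≈ 0.021, [C2O4^2-] = s (common-ion effect: Ag^+ is already 0.021 M).
Ksp ≈ (0.021)^2 × s
s = 2.9 x 10^-8 M
Check: 2s = 5.9 x 10^-8 ≪ 0.021, so the approximation is valid.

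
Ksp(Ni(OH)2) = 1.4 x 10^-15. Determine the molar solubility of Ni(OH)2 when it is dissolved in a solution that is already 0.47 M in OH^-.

Ni(OH)2(s) ⇌ Ni^2+(aq) + 2 OH^-(aq)
Ksp = [Ni^2+][OH^-]^2
Let s be the molar solubility in this solution. [Ni^2+] = s, [OH^-] = 0.47 + 2s ≈ 0.47 (common-ion effect: OH^- is already 0.47 M).
Ksp ≈ s × (0.47)^2
s = 6.3 x 10^-15 M
Check: 2s = 1.3 × 10^-14 ≪ 0.47, so the approximation is valid.

6.3e-15 M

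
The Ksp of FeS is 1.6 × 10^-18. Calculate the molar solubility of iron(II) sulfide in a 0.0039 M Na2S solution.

s = 4.1 x 10^-16 M

FeS(s) ⇌ Fe^2+(aq) + S^2-(aq)
Ksp = [Fe^2+][S^2-]
Let s = moles of FeS that dissolve per litre. [Fe^2+] = s, [S^2-] = 0.0039 + s ≈ 0.0039 (Ksp is small, so little additional dissolves).
Ksp ≈ s × 0.0039
s = 4.1 × 10^-16 M
Check: s = 4.1 x 10^-16 ≪ 0.0039, so the approximation is valid.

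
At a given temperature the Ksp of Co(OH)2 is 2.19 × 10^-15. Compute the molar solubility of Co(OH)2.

s ≈ 8.18 × 10^-6 M

Co(OH)2(s) <=> Co^2+(aq) + 2 OH^-(aq)
Ksp = [Co^2+][OH^-]^2
With molar solubility s: [Co^2+] = s, [OH^-] = 2s.
Substituting: Ksp = s(2s)^2 = 4s^3
Solving, s = (2.19 × 10^-15/4)^(1/3) = 8.18 × 10^-6 M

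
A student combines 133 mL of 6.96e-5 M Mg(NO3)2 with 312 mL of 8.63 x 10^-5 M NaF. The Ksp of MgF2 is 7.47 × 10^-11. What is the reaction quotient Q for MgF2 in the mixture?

Total volume = 133 + 312 = 445 mL.
[Mg^2+] = 6.96 × 10^-5 × (133/445) = 2.080 × 10^-5 M
[F^-] = 8.63 x 10^-5 × (312/445) = 6.051 × 10^-5 M
MgF2(s) <=> Mg^2+ + 2 F^-, so Q = [Mg^2+][F^-]^2
Q = (2.080 x 10^-5)(6.051 × 10^-5)^2 = 7.62 × 10^-14
Q < Ksp, so no precipitate of MgF2 forms.

Q ≈ 7.62 × 10^-14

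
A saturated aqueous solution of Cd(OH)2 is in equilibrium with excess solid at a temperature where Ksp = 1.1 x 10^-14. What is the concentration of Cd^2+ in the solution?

[Cd^2+] = 1.4 × 10^-5 M

Cd(OH)2(s) ⇌ Cd^2+(aq) + 2 OH^-(aq)
Ksp = [Cd^2+][OH^-]^2
Let s = molar solubility. Then [Cd^2+] = s and [OH^-] = 2s.
Substituting: Ksp = s(2s)^2 = 4s^3
s^3 = 1.1 x 10^-14 / 4, so s = 1.40 x 10^-5 M
[Cd^2+] = s = 1.4 × 10^-5 M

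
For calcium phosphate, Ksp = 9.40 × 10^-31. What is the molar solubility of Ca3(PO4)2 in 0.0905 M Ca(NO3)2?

Ca3(PO4)2(s) <=> 3 Ca^2+(aq) + 2 PO4^3-(aq)
Ksp = [Ca^2+]^3[PO4^3-]^2
Let s = moles of Ca3(PO4)2 that dissolve per litre. [Ca^2+] = 0.0905 + 3s ≈ 0.0905, [PO4^3-] = 2s (common-ion effect: Ca^2+ is already 0.0905 M).
Ksp ≈ (0.0905)^3 × (2s)^2
s = 1.78 x 10^-14 M
Check: 3s = 5.3 × 10^-14 ≪ 0.0905, so the approximation is valid.

1.78e-14 M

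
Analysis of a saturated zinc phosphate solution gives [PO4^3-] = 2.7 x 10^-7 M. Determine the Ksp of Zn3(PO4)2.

Ksp ≈ 4.8e-33

Zn3(PO4)2(s) ⇌ 3 Zn^2+ + 2 PO4^3-
Stoichiometry gives [Zn^2+] = (3/2)[PO4^3-] = 4.05 × 10^-7 M.
Ksp = [Zn^2+]^3[PO4^3-]^2
Ksp = (4.05 × 10^-7)^3 × (2.7 × 10^-7)^2 = 4.8 × 10^-33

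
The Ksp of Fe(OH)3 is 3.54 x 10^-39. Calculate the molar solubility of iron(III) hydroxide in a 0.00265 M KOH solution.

s ≈ 1.90 x 10^-31 M

Fe(OH)3(s) <=> Fe^3+(aq) + 3 OH^-(aq)
Ksp = [Fe^3+][OH^-]^3
Let s = moles of Fe(OH)3 that dissolve per litre. [Fe^3+] = s, [OH^-] = 0.00265 + 3s ≈ 0.00265 (Ksp is small, so little additional dissolves).
Ksp ≈ s × (0.00265)^3
s = 1.90 × 10^-31 M
Check: 3s = 5.7 x 10^-31 ≪ 0.00265, so the approximation is valid.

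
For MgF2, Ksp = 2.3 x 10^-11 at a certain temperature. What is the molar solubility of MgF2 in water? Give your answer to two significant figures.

MgF2(s) <=> Mg^2+ + 2 F^-
Ksp = [Mg^2+][F^-]^2
If s mol/L of MgF2 dissolves, [Mg^2+] = s and [F^-] = 2s.
Ksp = s(2s)^2 = 4s^3
s = (2.3 x 10^-11 / 4)^(1/3) = 1.8 × 10^-4 M

1.8e-4 M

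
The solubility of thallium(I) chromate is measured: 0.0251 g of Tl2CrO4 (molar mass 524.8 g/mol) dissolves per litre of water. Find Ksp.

Ksp = 4.38 × 10^-13

Molar solubility s = (2.51 × 10^-2 g/L) / (524.8 g/mol) = 4.783 × 10^-5 M.
Tl2CrO4(s) ⇌ 2 Tl^+ + CrO4^2-
If s mol/L of Tl2CrO4 dissolves, [Tl^+] = 2s and [CrO4^2-] = s.
Ksp = [Tl^+]^2[CrO4^2-]
So Ksp = (2s)^2 × s = 4s^3
Ksp = 4 × (4.783 × 10^-5)^3 = 4.38 x 10^-13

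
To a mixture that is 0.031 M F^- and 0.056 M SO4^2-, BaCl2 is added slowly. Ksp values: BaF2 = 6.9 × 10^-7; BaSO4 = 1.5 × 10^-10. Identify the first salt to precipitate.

BaSO4

Precipitation of each salt starts when its ion product equals its Ksp.
For BaF2: 6.9 × 10^-7 = (0.031)^2 × [Ba^2+]  ⇒  [Ba^2+] = 7.2 x 10^-4 M.
For BaSO4: 1.5 × 10^-10 = 0.056 × [Ba^2+]  ⇒  [Ba^2+] = 2.7 × 10^-9 M.
The salt with the lower threshold [Ba^2+] precipitates first: BaSO4.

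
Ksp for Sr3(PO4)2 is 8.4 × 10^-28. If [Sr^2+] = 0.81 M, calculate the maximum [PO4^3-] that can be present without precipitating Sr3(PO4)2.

[PO4^3-] = 4.0 x 10^-14 M

Sr3(PO4)2(s) ⇌ 3 Sr^2+ + 2 PO4^3-
Ksp = [Sr^2+]^3[PO4^3-]^2
Precipitation begins when Q = Ksp. With [Sr^2+] = 0.81 M:
8.4 × 10^-28 = (0.81)^3 × [PO4^3-]^2
[PO4^3-] = (8.4 × 10^-28 / 5.31 × 10^-1)^(1/2) = 4.0 × 10^-14 M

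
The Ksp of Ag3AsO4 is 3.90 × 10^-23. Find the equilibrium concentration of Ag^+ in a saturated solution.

3.29 x 10^-6 M

Ag3AsO4(s) ⇌ 3 Ag^+ + AsO4^3-
Ksp = [Ag^+]^3[AsO4^3-]
If s mol/L of Ag3AsO4 dissolves, [Ag^+] = 3s and [AsO4^3-] = s.
So Ksp = (3s)^3 × s = 27s^4
Solving, s = (3.90 × 10^-23/27)^(1/4) = 1.096 × 10^-6 M
[Ag^+] = 3s = 3.29 × 10^-6 M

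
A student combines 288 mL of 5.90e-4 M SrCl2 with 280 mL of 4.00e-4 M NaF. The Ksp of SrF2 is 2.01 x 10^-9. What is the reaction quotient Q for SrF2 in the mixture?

Total volume = 288 + 280 = 568 mL.
[Sr^2+] = 5.90 × 10^-4 × (288/568) = 2.992 × 10^-4 M
[F^-] = 4.00 × 10^-4 × (280/568) = 1.972 x 10^-4 M
SrF2(s) ⇌ Sr^2+(aq) + 2 F^-(aq), so Q = [Sr^2+][F^-]^2
Q = (2.992 × 10^-4)(1.972 × 10^-4)^2 = 1.16 × 10^-11
Q < Ksp, so no precipitate of SrF2 forms.

Q = 1.16 × 10^-11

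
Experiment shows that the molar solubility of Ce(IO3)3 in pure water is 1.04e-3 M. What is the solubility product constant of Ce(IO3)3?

3.16 × 10^-11

Ce(IO3)3(s) <=> Ce^3+ + 3 IO3^-
With molar solubility s: [Ce^3+] = s, [IO3^-] = 3s.
Ksp = [Ce^3+][IO3^-]^3
Ksp = s(3s)^3 = 27s^4
With s = 1.04 × 10^-3: Ksp = 3.16 x 10^-11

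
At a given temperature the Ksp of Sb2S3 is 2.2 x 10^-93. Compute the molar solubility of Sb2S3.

Sb2S3(s) ⇌ 2 Sb^3+ + 3 S^2-
Ksp = [Sb^3+]^2[S^2-]^3
If s mol/L of Sb2S3 dissolves, [Sb^3+] = 2s and [S^2-] = 3s.
Substituting: Ksp = (2s)^2(3s)^3 = 108s^5
Solving, s = (2.2 x 10^-93/108)^(1/5) = 1.2 × 10^-19 M

1.2 × 10^-19 M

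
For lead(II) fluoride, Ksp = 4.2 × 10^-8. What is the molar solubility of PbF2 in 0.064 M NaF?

s = 1.0e-5 M

PbF2(s) <=> Pb^2+ + 2 F^-
Ksp = [Pb^2+][F^-]^2
If s mol/L dissolves here, [Pb^2+] = s, [F^-] = 0.064 + 2s ≈ 0.064 (since F^- from NaF dominates).
Ksp ≈ s × (0.064)^2
s = 1.0 x 10^-5 M
Check: 2s = 2.1 x 10^-5 ≪ 0.064, so the approximation is valid.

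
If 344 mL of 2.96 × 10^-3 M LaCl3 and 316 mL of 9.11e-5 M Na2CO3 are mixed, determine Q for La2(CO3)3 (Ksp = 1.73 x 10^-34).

Q = 1.98e-19

Total volume = 344 + 316 = 660 mL.
[La^3+] = 2.96 x 10^-3 × (344/660) = 1.543 × 10^-3 M
[CO3^2-] = 9.11 × 10^-5 × (316/660) = 4.362 × 10^-5 M
La2(CO3)3(s) ⇌ 2 La^3+(aq) + 3 CO3^2-(aq), so Q = [La^3+]^2[CO3^2-]^3
Q = (1.543 × 10^-3)^2(4.362 x 10^-5)^3 = 1.98 × 10^-19
Q > Ksp, so La2(CO3)3 will precipitate.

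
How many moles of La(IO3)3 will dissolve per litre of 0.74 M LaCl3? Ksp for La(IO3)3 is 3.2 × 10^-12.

s ≈ 5.4e-5 M

La(IO3)3(s) <=> La^3+(aq) + 3 IO3^-(aq)
Ksp = [La^3+][IO3^-]^3
If s mol/L dissolves here, [La^3+] = 0.74 + s ≈ 0.74, [IO3^-] = 3s (Ksp is small, so little additional dissolves).
Ksp ≈ 0.74 × (3s)^3
s = 5.4 × 10^-5 M
Check: s = 5.4 x 10^-5 ≪ 0.74, so the approximation is valid.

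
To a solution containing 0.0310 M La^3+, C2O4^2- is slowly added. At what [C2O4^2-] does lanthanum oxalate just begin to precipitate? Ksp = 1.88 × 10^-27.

1.25e-8 M

La2(C2O4)3(s) <=> 2 La^3+ + 3 C2O4^2-
Ksp = [La^3+]^2[C2O4^2-]^3
Precipitation begins when Q = Ksp. With [La^3+] = 0.0310 M:
1.88 × 10^-27 = (0.0310)^2 × [C2O4^2-]^3
[C2O4^2-] = (1.88 × 10^-27 / 9.610 × 10^-4)^(1/3) = 1.25 × 10^-8 M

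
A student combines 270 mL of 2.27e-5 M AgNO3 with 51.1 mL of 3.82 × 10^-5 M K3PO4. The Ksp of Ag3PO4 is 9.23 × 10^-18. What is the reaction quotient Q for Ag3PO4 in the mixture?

Total volume = 270 + 51.1 = 321.1 mL.
[Ag^+] = 2.27 × 10^-5 × (270/321.1) = 1.909 × 10^-5 M
[PO4^3-] = 3.82 × 10^-5 × (51.1/321.1) = 6.079 x 10^-6 M
Ag3PO4(s) <=> 3 Ag^+(aq) + PO4^3-(aq), so Q = [Ag^+]^3[PO4^3-]
Q = (1.909 × 10^-5)^3(6.079 x 10^-6) = 4.23 × 10^-20
Q < Ksp, so no precipitate of Ag3PO4 forms.

4.23e-20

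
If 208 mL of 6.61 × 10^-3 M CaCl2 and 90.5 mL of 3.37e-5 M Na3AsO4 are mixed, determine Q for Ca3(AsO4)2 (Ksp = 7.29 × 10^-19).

Q ≈ 1.02e-17

Total volume = 208 + 90.5 = 298.5 mL.
[Ca^2+] = 6.61 × 10^-3 × (208/298.5) = 4.606 × 10^-3 M
[AsO4^3-] = 3.37 x 10^-5 × (90.5/298.5) = 1.022 × 10^-5 M
Ca3(AsO4)2(s) <=> 3 Ca^2+ + 2 AsO4^3-, so Q = [Ca^2+]^3[AsO4^3-]^2
Q = (4.606 × 10^-3)^3(1.022 x 10^-5)^2 = 1.02 x 10^-17
Q > Ksp, so Ca3(AsO4)2 will precipitate.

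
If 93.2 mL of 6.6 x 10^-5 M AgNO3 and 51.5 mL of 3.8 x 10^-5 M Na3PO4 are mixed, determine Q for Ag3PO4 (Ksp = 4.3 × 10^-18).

Q ≈ 1.0e-18

Total volume = 93.2 + 51.5 = 144.7 mL.
[Ag^+] = 6.6 × 10^-5 × (93.2/144.7) = 4.25 × 10^-5 M
[PO4^3-] = 3.8 × 10^-5 × (51.5/144.7) = 1.35 x 10^-5 M
Ag3PO4(s) <=> 3 Ag^+ + PO4^3-, so Q = [Ag^+]^3[PO4^3-]
Q = (4.25 × 10^-5)^3(1.35 × 10^-5) = 1.0 × 10^-18
Q < Ksp, so no precipitate of Ag3PO4 forms.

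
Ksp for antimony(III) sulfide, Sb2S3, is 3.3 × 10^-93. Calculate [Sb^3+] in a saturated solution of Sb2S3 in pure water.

Sb2S3(s) <=> 2 Sb^3+(aq) + 3 S^2-(aq)
Ksp = [Sb^3+]^2[S^2-]^3
If s mol/L of Sb2S3 dissolves, [Sb^3+] = 2s and [S^2-] = 3s.
Substituting: Ksp = (2s)^2(3s)^3 = 108s^5
s^5 = 3.3 × 10^-93 / 108, so s = 1.25 × 10^-19 M
[Sb^3+] = 2s = 2.5 x 10^-19 M

[Sb^3+] = 2.5e-19 M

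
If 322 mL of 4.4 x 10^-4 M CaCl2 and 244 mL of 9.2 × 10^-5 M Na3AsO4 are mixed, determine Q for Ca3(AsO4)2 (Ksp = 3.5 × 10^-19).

Q = 2.5e-20

Total volume = 322 + 244 = 566 mL.
[Ca^2+] = 4.4 × 10^-4 × (322/566) = 2.50 × 10^-4 M
[AsO4^3-] = 9.2 × 10^-5 × (244/566) = 3.97 x 10^-5 M
Ca3(AsO4)2(s) ⇌ 3 Ca^2+(aq) + 2 AsO4^3-(aq), so Q = [Ca^2+]^3[AsO4^3-]^2
Q = (2.50 × 10^-4)^3(3.97 x 10^-5)^2 = 2.5 × 10^-20
Q < Ksp, so no precipitate of Ca3(AsO4)2 forms.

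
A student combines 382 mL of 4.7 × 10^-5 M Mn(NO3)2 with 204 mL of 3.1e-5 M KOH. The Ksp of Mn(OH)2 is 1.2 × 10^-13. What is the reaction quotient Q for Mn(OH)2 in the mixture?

Total volume = 382 + 204 = 586 mL.
[Mn^2+] = 4.7 × 10^-5 × (382/586) = 3.06 × 10^-5 M
[OH^-] = 3.1 × 10^-5 × (204/586) = 1.08 × 10^-5 M
Mn(OH)2(s) <=> Mn^2+ + 2 OH^-, so Q = [Mn^2+][OH^-]^2
Q = (3.06 × 10^-5)(1.08 × 10^-5)^2 = 3.6 × 10^-15
Q < Ksp, so no precipitate of Mn(OH)2 forms.

3.6 x 10^-15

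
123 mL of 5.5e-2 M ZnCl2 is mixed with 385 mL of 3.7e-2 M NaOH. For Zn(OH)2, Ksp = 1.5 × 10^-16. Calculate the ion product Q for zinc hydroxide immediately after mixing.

Q = 1.0e-5

Total volume = 123 + 385 = 508 mL.
[Zn^2+] = 5.5 x 10^-2 × (123/508) = 1.33 x 10^-2 M
[OH^-] = 3.7 × 10^-2 × (385/508) = 2.80 × 10^-2 M
Zn(OH)2(s) ⇌ Zn^2+ + 2 OH^-, so Q = [Zn^2+][OH^-]^2
Q = (1.33 x 10^-2)(2.80 × 10^-2)^2 = 1.0 × 10^-5
Q > Ksp, so Zn(OH)2 will precipitate.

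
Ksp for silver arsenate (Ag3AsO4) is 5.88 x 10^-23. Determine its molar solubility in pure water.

Ag3AsO4(s) ⇌ 3 Ag^+ + AsO4^3-
Ksp = [Ag^+]^3[AsO4^3-]
For each mole of Ag3AsO4 that dissolves: [Ag^+] = 3s, [AsO4^3-] = s.
So Ksp = (3s)^3 × s = 27s^4
s^4 = 5.88 x 10^-23 / 27, so s = 1.21 x 10^-6 M

s = 1.21 × 10^-6 M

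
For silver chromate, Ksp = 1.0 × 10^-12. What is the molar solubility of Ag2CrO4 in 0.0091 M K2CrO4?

Ag2CrO4(s) ⇌ 2 Ag^+(aq) + CrO4^2-(aq)
Ksp = [Ag^+]^2[CrO4^2-]
Let s be the molar solubility in this solution. [Ag^+] = 2s, [CrO4^2-] = 0.0091 + s ≈ 0.0091 (Ksp is small, so little additional dissolves).
Ksp ≈ (2s)^2 × 0.0091
s = 5.2 × 10^-6 M
Check: s = 5.2 × 10^-6 ≪ 0.0091, so the approximation is valid.

s = 5.2 × 10^-6 M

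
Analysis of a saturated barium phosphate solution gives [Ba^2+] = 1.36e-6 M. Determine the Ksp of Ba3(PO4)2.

Ba3(PO4)2(s) ⇌ 3 Ba^2+ + 2 PO4^3-
Stoichiometry gives [PO4^3-] = (2/3)[Ba^2+] = 9.067 × 10^-7 M.
Ksp = [Ba^2+]^3[PO4^3-]^2
Ksp = (1.36 × 10^-6)^3 × (9.067 x 10^-7)^2 = 2.07 × 10^-30

Ksp = 2.07e-30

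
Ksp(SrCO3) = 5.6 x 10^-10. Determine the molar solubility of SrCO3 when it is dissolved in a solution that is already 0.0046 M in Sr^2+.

SrCO3(s) ⇌ Sr^2+ + CO3^2-
Ksp = [Sr^2+][CO3^2-]
Let s = moles of SrCO3 that dissolve per litre. [Sr^2+] = 0.0046 + s ≈ 0.0046, [CO3^2-] = s (common-ion effect: Sr^2+ is already 0.0046 M).
Ksp ≈ 0.0046 × s
s = 1.2 × 10^-7 M
Check: s = 1.2 × 10^-7 ≪ 0.0046, so the approximation is valid.

1.2e-7 M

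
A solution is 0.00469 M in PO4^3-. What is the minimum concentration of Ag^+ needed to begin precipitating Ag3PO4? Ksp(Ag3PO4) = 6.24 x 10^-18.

[Ag^+] = 1.10 × 10^-5 M

Ag3PO4(s) <=> 3 Ag^+ + PO4^3-
Ksp = [Ag^+]^3[PO4^3-]
Precipitation begins when Q = Ksp. With [PO4^3-] = 0.00469 M:
6.24 x 10^-18 = (0.00469) × [Ag^+]^3
[Ag^+] = (6.24 x 10^-18 / 4.69 x 10^-3)^(1/3) = 1.10 × 10^-5 M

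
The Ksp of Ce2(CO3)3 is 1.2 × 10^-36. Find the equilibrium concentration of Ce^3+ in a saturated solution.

Ce2(CO3)3(s) ⇌ 2 Ce^3+(aq) + 3 CO3^2-(aq)
Ksp = [Ce^3+]^2[CO3^2-]^3
With molar solubility s: [Ce^3+] = 2s, [CO3^2-] = 3s.
So Ksp = (2s)^2 × (3s)^3 = 108s^5
s = (1.2 × 10^-36 / 108)^(1/5) = 2.57 × 10^-8 M
[Ce^3+] = 2s = 5.1 × 10^-8 M

[Ce^3+] ≈ 5.1e-8 M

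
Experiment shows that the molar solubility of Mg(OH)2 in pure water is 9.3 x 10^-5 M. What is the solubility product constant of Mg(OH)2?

Mg(OH)2(s) ⇌ Mg^2+(aq) + 2 OH^-(aq)
Let s = molar solubility. Then [Mg^2+] = s and [OH^-] = 2s.
Ksp = [Mg^2+][OH^-]^2
Ksp = s(2s)^2 = 4s^3
With s = 9.3 × 10^-5: Ksp = 3.2 × 10^-12

3.2e-12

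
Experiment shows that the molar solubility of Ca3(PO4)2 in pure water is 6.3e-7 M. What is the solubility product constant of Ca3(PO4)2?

Ksp ≈ 1.1 × 10^-29

Ca3(PO4)2(s) ⇌ 3 Ca^2+(aq) + 2 PO4^3-(aq)
Let s = molar solubility. Then [Ca^2+] = 3s and [PO4^3-] = 2s.
Ksp = [Ca^2+]^3[PO4^3-]^2
Ksp = (3s)^3(2s)^2 = 108s^5
Ksp = 108 × (6.3 × 10^-7)^5 = 1.1 × 10^-29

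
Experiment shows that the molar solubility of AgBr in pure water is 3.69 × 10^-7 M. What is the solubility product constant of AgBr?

Ksp ≈ 1.36 x 10^-13

AgBr(s) ⇌ Ag^+(aq) + Br^-(aq)
If s mol/L of AgBr dissolves, [Ag^+] = s and [Br^-] = s.
Ksp = [Ag^+][Br^-]
Ksp = s × s = s^2
Ksp = (3.69 x 10^-7)^2 = 1.36 × 10^-13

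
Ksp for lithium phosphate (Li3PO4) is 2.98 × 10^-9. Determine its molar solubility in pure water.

3.24e-3 M

Li3PO4(s) ⇌ 3 Li^+(aq) + PO4^3-(aq)
Ksp = [Li^+]^3[PO4^3-]
Let s = molar solubility. Then [Li^+] = 3s and [PO4^3-] = s.
Ksp = (3s)^3s = 27s^4
s = (2.98 × 10^-9 / 27)^(1/4) = 3.24 × 10^-3 M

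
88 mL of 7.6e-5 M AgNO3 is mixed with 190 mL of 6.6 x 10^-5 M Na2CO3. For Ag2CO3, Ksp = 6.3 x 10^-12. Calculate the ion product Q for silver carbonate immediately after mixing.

Total volume = 88 + 190 = 278 mL.
[Ag^+] = 7.6 × 10^-5 × (88/278) = 2.41 x 10^-5 M
[CO3^2-] = 6.6 × 10^-5 × (190/278) = 4.51 × 10^-5 M
Ag2CO3(s) ⇌ 2 Ag^+(aq) + CO3^2-(aq), so Q = [Ag^+]^2[CO3^2-]
Q = (2.41 x 10^-5)^2(4.51 × 10^-5) = 2.6 x 10^-14
Q < Ksp, so no precipitate of Ag2CO3 forms.

Q = 2.6 × 10^-14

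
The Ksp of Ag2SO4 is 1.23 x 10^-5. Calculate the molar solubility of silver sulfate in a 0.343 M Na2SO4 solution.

s = 2.99e-3 M

Ag2SO4(s) ⇌ 2 Ag^+(aq) + SO4^2-(aq)
Ksp = [Ag^+]^2[SO4^2-]
Let s = moles of Ag2SO4 that dissolve per litre. [Ag^+] = 2s, [SO4^2-] = 0.343 + s ≈ 0.343 (Ksp is small, so little additional dissolves).
Ksp ≈ (2s)^2 × 0.343
s = 2.99 × 10^-3 M
Check: s = 3.0 × 10^-3 ≪ 0.343, so the approximation is valid.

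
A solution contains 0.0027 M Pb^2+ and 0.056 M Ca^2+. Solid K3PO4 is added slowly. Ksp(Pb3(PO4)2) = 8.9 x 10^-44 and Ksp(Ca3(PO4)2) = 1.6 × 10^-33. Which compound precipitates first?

Precipitation of each salt starts when its ion product equals its Ksp.
For Pb3(PO4)2: 8.9 x 10^-44 = (0.0027)^3 × [PO4^3-]^2  ⇒  [PO4^3-] = 2.1 × 10^-18 M.
For Ca3(PO4)2: 1.6 × 10^-33 = (0.056)^3 × [PO4^3-]^2  ⇒  [PO4^3-] = 3.0 × 10^-15 M.
The salt with the lower threshold [PO4^3-] precipitates first: Pb3(PO4)2.

Pb3(PO4)2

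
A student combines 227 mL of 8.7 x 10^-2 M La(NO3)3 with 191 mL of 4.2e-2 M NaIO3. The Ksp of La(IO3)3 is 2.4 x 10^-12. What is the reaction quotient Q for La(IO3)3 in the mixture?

3.3 × 10^-7

Total volume = 227 + 191 = 418 mL.
[La^3+] = 8.7 × 10^-2 × (227/418) = 4.72 × 10^-2 M
[IO3^-] = 4.2 × 10^-2 × (191/418) = 1.92 × 10^-2 M
La(IO3)3(s) <=> La^3+ + 3 IO3^-, so Q = [La^3+][IO3^-]^3
Q = (4.72 x 10^-2)(1.92 x 10^-2)^3 = 3.3 × 10^-7
Q > Ksp, so La(IO3)3 will precipitate.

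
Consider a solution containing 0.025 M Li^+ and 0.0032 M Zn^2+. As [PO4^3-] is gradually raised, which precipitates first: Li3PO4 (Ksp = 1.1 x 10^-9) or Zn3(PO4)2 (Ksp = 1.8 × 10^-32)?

Each salt begins to precipitate when Q = Ksp, i.e. when [PO4^3-] reaches its threshold.
For Li3PO4: 1.1 x 10^-9 = (0.025)^3 × [PO4^3-]  ⇒  [PO4^3-] = 7.0 x 10^-5 M.
For Zn3(PO4)2: 1.8 × 10^-32 = (0.0032)^3 × [PO4^3-]^2  ⇒  [PO4^3-] = 7.4 × 10^-13 M.
The salt with the lower threshold [PO4^3-] precipitates first: Zn3(PO4)2.

Zn3(PO4)2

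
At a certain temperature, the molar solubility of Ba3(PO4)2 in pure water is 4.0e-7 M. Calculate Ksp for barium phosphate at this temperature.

1.1e-30

Ba3(PO4)2(s) ⇌ 3 Ba^2+(aq) + 2 PO4^3-(aq)
Let s = molar solubility. Then [Ba^2+] = 3s and [PO4^3-] = 2s.
Ksp = [Ba^2+]^3[PO4^3-]^2
Substituting: Ksp = (3s)^3(2s)^2 = 108s^5
With s = 4.0 x 10^-7: Ksp = 1.1 × 10^-30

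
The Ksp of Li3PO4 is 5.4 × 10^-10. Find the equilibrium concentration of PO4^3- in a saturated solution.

Li3PO4(s) ⇌ 3 Li^+(aq) + PO4^3-(aq)
Ksp = [Li^+]^3[PO4^3-]
If s mol/L of Li3PO4 dissolves, [Li^+] = 3s and [PO4^3-] = s.
Substituting: Ksp = (3s)^3s = 27s^4
s = (5.4 × 10^-10 / 27)^(1/4) = 2.11 × 10^-3 M
[PO4^3-] = s = 2.1 × 10^-3 M

2.1 × 10^-3 M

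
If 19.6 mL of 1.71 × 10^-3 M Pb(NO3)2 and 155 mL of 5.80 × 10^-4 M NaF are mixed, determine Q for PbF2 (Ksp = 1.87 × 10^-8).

Q ≈ 5.09e-11

Total volume = 19.6 + 155 = 174.6 mL.
[Pb^2+] = 1.71 × 10^-3 × (19.6/174.6) = 1.920 × 10^-4 M
[F^-] = 5.80 x 10^-4 × (155/174.6) = 5.149 × 10^-4 M
PbF2(s) ⇌ Pb^2+ + 2 F^-, so Q = [Pb^2+][F^-]^2
Q = (1.920 × 10^-4)(5.149 × 10^-4)^2 = 5.09 × 10^-11
Q < Ksp, so no precipitate of PbF2 forms.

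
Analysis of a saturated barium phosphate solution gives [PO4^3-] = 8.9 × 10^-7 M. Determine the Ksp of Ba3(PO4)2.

Ksp = 1.9 x 10^-30

Ba3(PO4)2(s) <=> 3 Ba^2+ + 2 PO4^3-
Stoichiometry gives [Ba^2+] = (3/2)[PO4^3-] = 1.34 x 10^-6 M.
Ksp = [Ba^2+]^3[PO4^3-]^2
Ksp = (1.34 × 10^-6)^3 × (8.9 × 10^-7)^2 = 1.9 × 10^-30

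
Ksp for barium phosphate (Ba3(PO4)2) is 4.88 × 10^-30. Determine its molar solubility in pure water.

s ≈ 5.38 × 10^-7 M

Ba3(PO4)2(s) <=> 3 Ba^2+(aq) + 2 PO4^3-(aq)
Ksp = [Ba^2+]^3[PO4^3-]^2
For each mole of Ba3(PO4)2 that dissolves: [Ba^2+] = 3s, [PO4^3-] = 2s.
Substituting: Ksp = (3s)^3(2s)^2 = 108s^5
s = (4.88 × 10^-30 / 108)^(1/5) = 5.38 × 10^-7 M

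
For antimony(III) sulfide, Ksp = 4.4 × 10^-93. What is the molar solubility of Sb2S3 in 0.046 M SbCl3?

Sb2S3(s) ⇌ 2 Sb^3+ + 3 S^2-
Ksp = [Sb^3+]^2[S^2-]^3
Let s = moles of Sb2S3 that dissolve per litre. [Sb^3+] = 0.046 + 2s ≈ 0.046, [S^2-] = 3s (common-ion effect: Sb^3+ is already 0.046 M).
Ksp ≈ (0.046)^2 × (3s)^3
s = 4.3 × 10^-31 M
Check: 2s = 8.5 x 10^-31 ≪ 0.046, so the approximation is valid.

s ≈ 4.3 × 10^-31 M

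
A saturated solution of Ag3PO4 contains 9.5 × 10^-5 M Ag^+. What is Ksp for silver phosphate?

2.7e-17

Ag3PO4(s) ⇌ 3 Ag^+ + PO4^3-
Stoichiometry gives [PO4^3-] = (1/3)[Ag^+] = 3.17 × 10^-5 M.
Ksp = [Ag^+]^3[PO4^3-]
Ksp = (9.5 x 10^-5)^3 × 3.17 x 10^-5 = 2.7 × 10^-17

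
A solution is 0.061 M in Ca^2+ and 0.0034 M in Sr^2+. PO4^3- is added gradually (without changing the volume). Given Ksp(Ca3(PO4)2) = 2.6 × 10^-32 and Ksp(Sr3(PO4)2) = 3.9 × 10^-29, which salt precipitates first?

Ca3(PO4)2

Precipitation of each salt starts when its ion product equals its Ksp.
For Ca3(PO4)2: 2.6 × 10^-32 = (0.061)^3 × [PO4^3-]^2  ⇒  [PO4^3-] = 1.1 x 10^-14 M.
For Sr3(PO4)2: 3.9 × 10^-29 = (0.0034)^3 × [PO4^3-]^2  ⇒  [PO4^3-] = 3.2 × 10^-11 M.
The salt with the lower threshold [PO4^3-] precipitates first: Ca3(PO4)2.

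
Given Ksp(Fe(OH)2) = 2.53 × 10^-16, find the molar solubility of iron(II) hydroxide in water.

s ≈ 3.98 × 10^-6 M

Fe(OH)2(s) <=> Fe^2+(aq) + 2 OH^-(aq)
Ksp = [Fe^2+][OH^-]^2
With molar solubility s: [Fe^2+] = s, [OH^-] = 2s.
Substituting: Ksp = s(2s)^2 = 4s^3
s = (2.53 × 10^-16 / 4)^(1/3) = 3.98 x 10^-6 M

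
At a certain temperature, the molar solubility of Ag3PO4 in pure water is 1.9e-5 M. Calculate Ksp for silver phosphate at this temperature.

Ag3PO4(s) <=> 3 Ag^+ + PO4^3-
Let s = molar solubility. Then [Ag^+] = 3s and [PO4^3-] = s.
Ksp = [Ag^+]^3[PO4^3-]
Substituting: Ksp = (3s)^3s = 27s^4
Ksp = 27 × (1.9 × 10^-5)^4 = 3.5 × 10^-18

3.5e-18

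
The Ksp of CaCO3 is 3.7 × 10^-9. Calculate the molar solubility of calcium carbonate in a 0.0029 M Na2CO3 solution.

1.3 × 10^-6 M

CaCO3(s) <=> Ca^2+(aq) + CO3^2-(aq)
Ksp = [Ca^2+][CO3^2-]
Let s be the molar solubility in this solution. [Ca^2+] = s, [CO3^2-] = 0.0029 + s ≈ 0.0029 (common-ion effect: CO3^2- is already 0.0029 M).
Ksp ≈ s × 0.0029
s = 1.3 × 10^-6 M
Check: s = 1.3 × 10^-6 ≪ 0.0029, so the approximation is valid.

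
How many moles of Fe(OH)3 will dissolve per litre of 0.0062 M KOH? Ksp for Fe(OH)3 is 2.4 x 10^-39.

1.0 x 10^-32 M

Fe(OH)3(s) ⇌ Fe^3+(aq) + 3 OH^-(aq)
Ksp = [Fe^3+][OH^-]^3
Let s be the molar solubility in this solution. [Fe^3+] = s, [OH^-] = 0.0062 + 3s ≈ 0.0062 (since OH^- from KOH dominates).
Ksp ≈ s × (0.0062)^3
s = 1.0 x 10^-32 M
Check: 3s = 3.0 × 10^-32 ≪ 0.0062, so the approximation is valid.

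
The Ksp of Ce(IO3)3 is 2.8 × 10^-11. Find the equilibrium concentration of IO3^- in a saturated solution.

[IO3^-] = 3.0e-3 M

Ce(IO3)3(s) ⇌ Ce^3+ + 3 IO3^-
Ksp = [Ce^3+][IO3^-]^3
For each mole of Ce(IO3)3 that dissolves: [Ce^3+] = s, [IO3^-] = 3s.
So Ksp = s × (3s)^3 = 27s^4
s^4 = 2.8 × 10^-11 / 27, so s = 1.01 × 10^-3 M
[IO3^-] = 3s = 3.0 × 10^-3 M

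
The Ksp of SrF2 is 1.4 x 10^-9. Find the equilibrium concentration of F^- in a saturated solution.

SrF2(s) <=> Sr^2+ + 2 F^-
Ksp = [Sr^2+][F^-]^2
Let s = molar solubility. Then [Sr^2+] = s and [F^-] = 2s.
Ksp = s(2s)^2 = 4s^3
s = (1.4 x 10^-9 / 4)^(1/3) = 7.05 × 10^-4 M
[F^-] = 2s = 1.4 x 10^-3 M

[F^-] ≈ 1.4 × 10^-3 M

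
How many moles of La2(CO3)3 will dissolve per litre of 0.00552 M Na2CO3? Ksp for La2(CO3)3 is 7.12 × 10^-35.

La2(CO3)3(s) <=> 2 La^3+(aq) + 3 CO3^2-(aq)
Ksp = [La^3+]^2[CO3^2-]^3
Let s = moles of La2(CO3)3 that dissolve per litre. [La^3+] = 2s, [CO3^2-] = 0.00552 + 3s ≈ 0.00552 (Ksp is small, so little additional dissolves).
Ksp ≈ (2s)^2 × (0.00552)^3
s = 1.03 x 10^-14 M
Check: 3s = 3.1 × 10^-14 ≪ 0.00552, so the approximation is valid.

s = 1.03e-14 M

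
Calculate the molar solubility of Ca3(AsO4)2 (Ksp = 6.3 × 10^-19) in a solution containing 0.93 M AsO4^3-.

s = 3.0e-7 M

Ca3(AsO4)2(s) ⇌ 3 Ca^2+ + 2 AsO4^3-
Ksp = [Ca^2+]^3[AsO4^3-]^2
Let s be the molar solubility in this solution. [Ca^2+] = 3s, [AsO4^3-] = 0.93 + 2s ≈ 0.93 (since the AsO4^3- already present dominates).
Ksp ≈ (3s)^3 × (0.93)^2
s = 3.0 × 10^-7 M
Check: 2s = 6.0 x 10^-7 ≪ 0.93, so the approximation is valid.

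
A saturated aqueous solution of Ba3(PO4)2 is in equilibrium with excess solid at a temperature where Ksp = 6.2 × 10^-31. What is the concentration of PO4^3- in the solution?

Ba3(PO4)2(s) ⇌ 3 Ba^2+(aq) + 2 PO4^3-(aq)
Ksp = [Ba^2+]^3[PO4^3-]^2
If s mol/L of Ba3(PO4)2 dissolves, [Ba^2+] = 3s and [PO4^3-] = 2s.
Ksp = (3s)^3(2s)^2 = 108s^5
s = (6.2 × 10^-31 / 108)^(1/5) = 3.56 x 10^-7 M
[PO4^3-] = 2s = 7.1 × 10^-7 M

[PO4^3-] = 7.1e-7 M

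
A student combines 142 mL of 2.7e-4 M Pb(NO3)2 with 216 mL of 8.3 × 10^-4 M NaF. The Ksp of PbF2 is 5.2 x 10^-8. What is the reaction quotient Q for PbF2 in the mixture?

Total volume = 142 + 216 = 358 mL.
[Pb^2+] = 2.7 × 10^-4 × (142/358) = 1.07 x 10^-4 M
[F^-] = 8.3 x 10^-4 × (216/358) = 5.01 × 10^-4 M
PbF2(s) ⇌ Pb^2+(aq) + 2 F^-(aq), so Q = [Pb^2+][F^-]^2
Q = (1.07 × 10^-4)(5.01 × 10^-4)^2 = 2.7 × 10^-11
Q < Ksp, so no precipitate of PbF2 forms.

Q = 2.7e-11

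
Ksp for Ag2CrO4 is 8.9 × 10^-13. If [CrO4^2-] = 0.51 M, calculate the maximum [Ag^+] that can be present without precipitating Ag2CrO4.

Ag2CrO4(s) ⇌ 2 Ag^+ + CrO4^2-
Ksp = [Ag^+]^2[CrO4^2-]
Precipitation begins when Q = Ksp. With [CrO4^2-] = 0.51 M:
8.9 × 10^-13 = (0.51) × [Ag^+]^2
[Ag^+] = (8.9 × 10^-13 / 5.1 × 10^-1)^(1/2) = 1.3 × 10^-6 M

[Ag^+] ≈ 1.3e-6 M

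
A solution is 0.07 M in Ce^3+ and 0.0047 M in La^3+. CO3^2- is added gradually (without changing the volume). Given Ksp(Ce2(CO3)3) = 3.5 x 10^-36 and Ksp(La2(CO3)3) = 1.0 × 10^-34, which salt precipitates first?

Precipitation of each salt starts when its ion product equals its Ksp.
For Ce2(CO3)3: 3.5 x 10^-36 = (0.07)^2 × [CO3^2-]^3  ⇒  [CO3^2-] = 8.9 × 10^-12 M.
For La2(CO3)3: 1.0 × 10^-34 = (0.0047)^2 × [CO3^2-]^3  ⇒  [CO3^2-] = 1.7 x 10^-10 M.
The salt with the lower threshold [CO3^2-] precipitates first: Ce2(CO3)3.

Ce2(CO3)3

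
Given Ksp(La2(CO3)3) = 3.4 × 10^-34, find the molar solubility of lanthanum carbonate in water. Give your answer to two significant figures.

7.9e-8 M

La2(CO3)3(s) ⇌ 2 La^3+(aq) + 3 CO3^2-(aq)
Ksp = [La^3+]^2[CO3^2-]^3
With molar solubility s: [La^3+] = 2s, [CO3^2-] = 3s.
Substituting: Ksp = (2s)^2(3s)^3 = 108s^5
s^5 = 3.4 × 10^-34 / 108, so s = 7.9 x 10^-8 M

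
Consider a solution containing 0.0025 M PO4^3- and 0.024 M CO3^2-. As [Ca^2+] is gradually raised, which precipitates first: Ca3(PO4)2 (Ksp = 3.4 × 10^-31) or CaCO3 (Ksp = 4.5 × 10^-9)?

Precipitation of each salt starts when its ion product equals its Ksp.
For Ca3(PO4)2: 3.4 × 10^-31 = (0.0025)^2 × [Ca^2+]^3  ⇒  [Ca^2+] = 3.8 × 10^-9 M.
For CaCO3: 4.5 × 10^-9 = 0.024 × [Ca^2+]  ⇒  [Ca^2+] = 1.9 × 10^-7 M.
The salt with the lower threshold [Ca^2+] precipitates first: Ca3(PO4)2.

Ca3(PO4)2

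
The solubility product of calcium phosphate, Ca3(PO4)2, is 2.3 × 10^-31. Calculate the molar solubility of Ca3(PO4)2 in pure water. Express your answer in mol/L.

Ca3(PO4)2(s) <=> 3 Ca^2+ + 2 PO4^3-
Ksp = [Ca^2+]^3[PO4^3-]^2
For each mole of Ca3(PO4)2 that dissolves: [Ca^2+] = 3s, [PO4^3-] = 2s.
Substituting: Ksp = (3s)^3(2s)^2 = 108s^5
Solving, s = (2.3 × 10^-31/108)^(1/5) = 2.9 × 10^-7 M

s = 2.9 x 10^-7 M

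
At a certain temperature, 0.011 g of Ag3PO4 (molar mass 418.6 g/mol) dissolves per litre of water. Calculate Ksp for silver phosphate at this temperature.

Ksp ≈ 1.3e-17

Molar solubility s = (1.1 × 10^-2 g/L) / (418.6 g/mol) = 2.63 × 10^-5 M.
Ag3PO4(s) ⇌ 3 Ag^+ + PO4^3-
With molar solubility s: [Ag^+] = 3s, [PO4^3-] = s.
Ksp = [Ag^+]^3[PO4^3-]
So Ksp = (3s)^3 × s = 27s^4
With s = 2.63 × 10^-5: Ksp = 1.3 × 10^-17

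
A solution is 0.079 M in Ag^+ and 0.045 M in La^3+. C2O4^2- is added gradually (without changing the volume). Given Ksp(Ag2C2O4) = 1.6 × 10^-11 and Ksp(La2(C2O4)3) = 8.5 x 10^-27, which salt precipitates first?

Each salt begins to precipitate when Q = Ksp, i.e. when [C2O4^2-] reaches its threshold.
For Ag2C2O4: 1.6 × 10^-11 = (0.079)^2 × [C2O4^2-]  ⇒  [C2O4^2-] = 2.6 × 10^-9 M.
For La2(C2O4)3: 8.5 x 10^-27 = (0.045)^2 × [C2O4^2-]^3  ⇒  [C2O4^2-] = 1.6 × 10^-8 M.
The salt with the lower threshold [C2O4^2-] precipitates first: Ag2C2O4.

Ag2C2O4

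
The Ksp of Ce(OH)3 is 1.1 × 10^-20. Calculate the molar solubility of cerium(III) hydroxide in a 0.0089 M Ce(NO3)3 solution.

s ≈ 3.6 x 10^-7 M

Ce(OH)3(s) <=> Ce^3+(aq) + 3 OH^-(aq)
Ksp = [Ce^3+][OH^-]^3
If s mol/L dissolves here, [Ce^3+] = 0.0089 + s ≈ 0.0089, [OH^-] = 3s (common-ion effect: Ce^3+ is already 0.0089 M).
Ksp ≈ 0.0089 × (3s)^3
s = 3.6 × 10^-7 M
Check: s = 3.6 x 10^-7 ≪ 0.0089, so the approximation is valid.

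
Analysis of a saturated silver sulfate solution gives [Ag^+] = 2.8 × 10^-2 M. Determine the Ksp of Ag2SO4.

Ksp ≈ 1.1 x 10^-5

Ag2SO4(s) ⇌ 2 Ag^+ + SO4^2-
Stoichiometry gives [SO4^2-] = (1/2)[Ag^+] = 1.40 × 10^-2 M.
Ksp = [Ag^+]^2[SO4^2-]
Ksp = (2.8 × 10^-2)^2 × 1.40 × 10^-2 = 1.1 × 10^-5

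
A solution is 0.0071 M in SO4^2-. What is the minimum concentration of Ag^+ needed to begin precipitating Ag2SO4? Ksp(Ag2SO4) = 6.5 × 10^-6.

[Ag^+] = 3.0e-2 M

Ag2SO4(s) ⇌ 2 Ag^+ + SO4^2-
Ksp = [Ag^+]^2[SO4^2-]
Precipitation begins when Q = Ksp. With [SO4^2-] = 0.0071 M:
6.5 × 10^-6 = (0.0071) × [Ag^+]^2
[Ag^+] = (6.5 × 10^-6 / 7.1 × 10^-3)^(1/2) = 3.0 x 10^-2 M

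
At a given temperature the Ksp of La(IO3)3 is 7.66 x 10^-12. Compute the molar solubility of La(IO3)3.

La(IO3)3(s) ⇌ La^3+ + 3 IO3^-
Ksp = [La^3+][IO3^-]^3
Let s = molar solubility. Then [La^3+] = s and [IO3^-] = 3s.
Substituting: Ksp = s(3s)^3 = 27s^4
Solving, s = (7.66 x 10^-12/27)^(1/4) = 7.30 × 10^-4 M

7.30 x 10^-4 M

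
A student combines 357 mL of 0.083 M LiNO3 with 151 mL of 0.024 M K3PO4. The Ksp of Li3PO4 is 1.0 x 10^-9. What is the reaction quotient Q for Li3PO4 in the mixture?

Q = 1.4 × 10^-6

Total volume = 357 + 151 = 508 mL.
[Li^+] = 8.3 × 10^-2 × (357/508) = 5.83 × 10^-2 M
[PO4^3-] = 2.4 × 10^-2 × (151/508) = 7.13 × 10^-3 M
Li3PO4(s) ⇌ 3 Li^+(aq) + PO4^3-(aq), so Q = [Li^+]^3[PO4^3-]
Q = (5.83 × 10^-2)^3(7.13 x 10^-3) = 1.4 x 10^-6
Q > Ksp, so Li3PO4 will precipitate.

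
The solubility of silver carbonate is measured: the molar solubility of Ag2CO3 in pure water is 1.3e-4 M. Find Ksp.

Ag2CO3(s) <=> 2 Ag^+(aq) + CO3^2-(aq)
With molar solubility s: [Ag^+] = 2s, [CO3^2-] = s.
Ksp = [Ag^+]^2[CO3^2-]
So Ksp = (2s)^2 × s = 4s^3
Ksp = 4 × (1.3 x 10^-4)^3 = 8.8 × 10^-12

8.8 × 10^-12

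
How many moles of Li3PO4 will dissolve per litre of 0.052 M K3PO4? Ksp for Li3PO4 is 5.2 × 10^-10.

Li3PO4(s) <=> 3 Li^+ + PO4^3-
Ksp = [Li^+]^3[PO4^3-]
Let s be the molar solubility in this solution. [Li^+] = 3s, [PO4^3-] = 0.052 + s ≈ 0.052 (Ksp is small, so little additional dissolves).
Ksp ≈ (3s)^3 × 0.052
s = 7.2 × 10^-4 M
Check: s = 7.2 × 10^-4 ≪ 0.052, so the approximation is valid.

s = 7.2 × 10^-4 M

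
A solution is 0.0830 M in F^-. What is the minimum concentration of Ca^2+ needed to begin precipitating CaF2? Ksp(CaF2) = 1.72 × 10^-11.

CaF2(s) ⇌ Ca^2+(aq) + 2 F^-(aq)
Ksp = [Ca^2+][F^-]^2
Precipitation begins when Q = Ksp. With [F^-] = 0.0830 M:
1.72 × 10^-11 = (0.0830)^2 × [Ca^2+]
[Ca^2+] = (1.72 × 10^-11 / 6.889 x 10^-3) = 2.50 × 10^-9 M

2.50 × 10^-9 M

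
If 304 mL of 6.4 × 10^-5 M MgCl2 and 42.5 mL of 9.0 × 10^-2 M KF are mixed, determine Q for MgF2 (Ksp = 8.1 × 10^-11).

Q = 6.8e-9

Total volume = 304 + 42.5 = 346.5 mL.
[Mg^2+] = 6.4 × 10^-5 × (304/346.5) = 5.62 x 10^-5 M
[F^-] = 9.0 x 10^-2 × (42.5/346.5) = 1.10 x 10^-2 M
MgF2(s) ⇌ Mg^2+ + 2 F^-, so Q = [Mg^2+][F^-]^2
Q = (5.62 × 10^-5)(1.10 × 10^-2)^2 = 6.8 × 10^-9
Q > Ksp, so MgF2 will precipitate.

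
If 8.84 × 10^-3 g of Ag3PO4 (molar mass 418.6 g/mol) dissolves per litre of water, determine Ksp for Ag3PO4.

Molar solubility s = (8.84 × 10^-3 g/L) / (418.6 g/mol) = 2.112 × 10^-5 M.
Ag3PO4(s) <=> 3 Ag^+(aq) + PO4^3-(aq)
If s mol/L of Ag3PO4 dissolves, [Ag^+] = 3s and [PO4^3-] = s.
Ksp = [Ag^+]^3[PO4^3-]
Substituting: Ksp = (3s)^3s = 27s^4
With s = 2.112 × 10^-5: Ksp = 5.37 x 10^-18

5.37 × 10^-18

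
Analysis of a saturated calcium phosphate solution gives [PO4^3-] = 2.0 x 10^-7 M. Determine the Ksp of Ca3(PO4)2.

Ca3(PO4)2(s) ⇌ 3 Ca^2+(aq) + 2 PO4^3-(aq)
Stoichiometry gives [Ca^2+] = (3/2)[PO4^3-] = 3.00 × 10^-7 M.
Ksp = [Ca^2+]^3[PO4^3-]^2
Ksp = (3.00 × 10^-7)^3 × (2.0 × 10^-7)^2 = 1.1 x 10^-33

Ksp ≈ 1.1 x 10^-33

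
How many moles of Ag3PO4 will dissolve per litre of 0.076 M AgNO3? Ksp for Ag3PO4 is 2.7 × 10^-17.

s ≈ 6.2e-14 M

Ag3PO4(s) ⇌ 3 Ag^+(aq) + PO4^3-(aq)
Ksp = [Ag^+]^3[PO4^3-]
Let s = moles of Ag3PO4 that dissolve per litre. [Ag^+] = 0.076 + 3s ≈ 0.076, [PO4^3-] = s (Ksp is small, so little additional dissolves).
Ksp ≈ (0.076)^3 × s
s = 6.2 x 10^-14 M
Check: 3s = 1.8 x 10^-13 ≪ 0.076, so the approximation is valid.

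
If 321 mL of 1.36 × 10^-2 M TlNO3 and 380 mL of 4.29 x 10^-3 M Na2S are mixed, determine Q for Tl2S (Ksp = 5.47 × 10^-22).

Total volume = 321 + 380 = 701 mL.
[Tl^+] = 1.36 × 10^-2 × (321/701) = 6.228 x 10^-3 M
[S^2-] = 4.29 × 10^-3 × (380/701) = 2.326 × 10^-3 M
Tl2S(s) ⇌ 2 Tl^+ + S^2-, so Q = [Tl^+]^2[S^2-]
Q = (6.228 x 10^-3)^2(2.326 × 10^-3) = 9.02 x 10^-8
Q > Ksp, so Tl2S will precipitate.

Q ≈ 9.02e-8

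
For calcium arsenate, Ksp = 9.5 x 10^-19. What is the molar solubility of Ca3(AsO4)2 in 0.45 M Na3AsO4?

Ca3(AsO4)2(s) <=> 3 Ca^2+ + 2 AsO4^3-
Ksp = [Ca^2+]^3[AsO4^3-]^2
If s mol/L dissolves here, [Ca^2+] = 3s, [AsO4^3-] = 0.45 + 2s ≈ 0.45 (since AsO4^3- from Na3AsO4 dominates).
Ksp ≈ (3s)^3 × (0.45)^2
s = 5.6 × 10^-7 M
Check: 2s = 1.1 × 10^-6 ≪ 0.45, so the approximation is valid.

s ≈ 5.6e-7 M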